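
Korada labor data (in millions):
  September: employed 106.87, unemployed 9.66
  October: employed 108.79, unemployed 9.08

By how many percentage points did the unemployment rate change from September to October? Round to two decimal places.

The unemployment rate changed by −0.59 percentage points.

September: labor force = 106.87 + 9.66 = 116.53; u = 9.66/116.53 = 8.29%.
October: labor force = 108.79 + 9.08 = 117.87; u = 9.08/117.87 = 7.70%.
Change = 7.70% − 8.29% = −0.59 pp.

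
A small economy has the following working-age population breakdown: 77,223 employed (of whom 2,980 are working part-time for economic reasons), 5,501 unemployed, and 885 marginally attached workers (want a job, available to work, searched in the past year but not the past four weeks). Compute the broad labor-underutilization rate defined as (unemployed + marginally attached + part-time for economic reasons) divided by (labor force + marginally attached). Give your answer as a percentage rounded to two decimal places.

Broad underutilization rate ≈ 11.20%.

Labor force = 77,223 + 5,501 = 82,724.
Numerator = 5,501 + 885 + 2,980 = 9,366.
Denominator = 82,724 + 885 = 83,609.
Broad rate = 9,366 / 83,609 = 11.20%.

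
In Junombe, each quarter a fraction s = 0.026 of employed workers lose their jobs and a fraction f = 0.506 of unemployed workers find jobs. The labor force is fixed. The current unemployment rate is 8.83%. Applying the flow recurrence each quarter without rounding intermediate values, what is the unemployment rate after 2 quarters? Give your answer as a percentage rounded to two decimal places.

Unemployment rate after two quarters ≈ 5.75%.

With a fixed labor force, u_{t+1} = u_t + s·(1−u_t) − f·u_t = u_t·(1−s−f) + s.
Here 1−s−f = 0.468 and s = 0.026.
u_1 = 0.088300 × 0.468 + 0.026 = 0.067324.
u_2 = 0.067324 × 0.468 + 0.026 = 0.057508.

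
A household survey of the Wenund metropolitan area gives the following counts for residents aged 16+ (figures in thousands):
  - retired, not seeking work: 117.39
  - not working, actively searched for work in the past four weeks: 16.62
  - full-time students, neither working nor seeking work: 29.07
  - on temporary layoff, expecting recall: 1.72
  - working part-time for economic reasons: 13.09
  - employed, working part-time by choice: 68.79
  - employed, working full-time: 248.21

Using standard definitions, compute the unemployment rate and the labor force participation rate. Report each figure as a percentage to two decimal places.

Unemployment rate ≈ 5.26%; labor force participation rate ≈ 70.41%.

Employed = 13.09 + 68.79 + 248.21 = 330.09 thousand (anyone who worked, including part-time for economic reasons, counts as employed).
Unemployed = 16.62 + 1.72 = 18.34 thousand (jobless and actively searching, or on temporary layoff).
Labor force = 330.09 + 18.34 = 348.43 thousand.
Not in labor force = 117.39 + 29.07 = 146.46 thousand (those not working and not actively searching are outside the labor force).
Civilian working-age population = 348.43 + 146.46 = 494.89 thousand.
Unemployment rate = 18.34 / 348.43 = 5.26%.
Labor force participation rate = 348.43 / 494.89 = 70.41%.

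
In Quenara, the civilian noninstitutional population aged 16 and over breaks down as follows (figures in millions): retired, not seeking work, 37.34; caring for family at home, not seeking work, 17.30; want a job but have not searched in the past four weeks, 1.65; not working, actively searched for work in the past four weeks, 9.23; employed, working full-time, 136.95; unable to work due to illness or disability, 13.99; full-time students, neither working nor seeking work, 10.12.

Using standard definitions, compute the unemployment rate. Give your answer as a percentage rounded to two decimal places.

Unemployment rate ≈ 6.31%.

Employed = 136.95 million.
Unemployed = 9.23 million.
Labor force = 136.95 + 9.23 = 146.18 million.
Unemployment rate = 9.23 / 146.18 = 6.31%.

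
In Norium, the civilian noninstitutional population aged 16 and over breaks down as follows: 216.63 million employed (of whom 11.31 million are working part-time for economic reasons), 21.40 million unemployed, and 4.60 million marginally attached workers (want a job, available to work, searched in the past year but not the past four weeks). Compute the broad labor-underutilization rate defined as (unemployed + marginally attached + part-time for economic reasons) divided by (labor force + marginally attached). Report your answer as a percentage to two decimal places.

Labor force = 216.63 + 21.40 = 238.03 million.
Numerator = 21.40 + 4.60 + 11.31 = 37.31 million.
Denominator = 238.03 + 4.60 = 242.63 million.
Broad rate = 37.31 / 242.63 = 15.38%.

Broad underutilization rate ≈ 15.38%.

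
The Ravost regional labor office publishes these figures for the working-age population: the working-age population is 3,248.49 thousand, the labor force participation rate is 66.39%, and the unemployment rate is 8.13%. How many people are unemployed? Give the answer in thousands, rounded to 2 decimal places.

Labor force = 0.6639 × 3,248.49 = 2,156.67 thousand.
Unemployed = 0.0813 × 2,156.67 ≈ 175.34 thousand.

About 175.34 thousand are unemployed.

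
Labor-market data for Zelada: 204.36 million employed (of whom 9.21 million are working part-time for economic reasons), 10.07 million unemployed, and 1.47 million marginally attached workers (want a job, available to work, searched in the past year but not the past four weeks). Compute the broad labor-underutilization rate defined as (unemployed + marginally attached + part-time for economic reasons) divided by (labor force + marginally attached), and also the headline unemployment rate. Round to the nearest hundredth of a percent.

Labor force = 204.36 + 10.07 = 214.43 million.
Numerator = 10.07 + 1.47 + 9.21 = 20.75 million.
Denominator = 214.43 + 1.47 = 215.90 million.
Broad rate = 20.75 / 215.90 = 9.61%.
Headline unemployment rate = 10.07 / 214.43 = 4.70%.

Broad underutilization rate ≈ 9.61%; headline unemployment rate ≈ 4.70%.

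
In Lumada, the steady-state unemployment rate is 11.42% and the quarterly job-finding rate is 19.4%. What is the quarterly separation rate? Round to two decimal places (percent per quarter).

Separation rate ≈ 2.50% per quarter.

From u* = s/(s+f): s = u·f/(1−u).
s = 0.1142 × 19.4 / (1 − 0.1142) = 2.2155 / 0.8858 ≈ 2.50% per quarter.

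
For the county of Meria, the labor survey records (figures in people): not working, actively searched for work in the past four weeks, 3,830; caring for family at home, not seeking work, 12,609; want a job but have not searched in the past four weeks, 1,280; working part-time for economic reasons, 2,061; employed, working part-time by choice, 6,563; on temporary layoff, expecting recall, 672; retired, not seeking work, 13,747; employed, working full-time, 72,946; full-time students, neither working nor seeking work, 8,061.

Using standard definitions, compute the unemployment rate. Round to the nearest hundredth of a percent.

Employed = 2,061 + 6,563 + 72,946 = 81,570 (anyone who worked, including part-time for economic reasons, counts as employed).
Unemployed = 3,830 + 672 = 4,502 (jobless and actively searching, or on temporary layoff).
Labor force = 81,570 + 4,502 = 86,072.
Unemployment rate = 4,502 / 86,072 = 5.23%.

Unemployment rate ≈ 5.23%.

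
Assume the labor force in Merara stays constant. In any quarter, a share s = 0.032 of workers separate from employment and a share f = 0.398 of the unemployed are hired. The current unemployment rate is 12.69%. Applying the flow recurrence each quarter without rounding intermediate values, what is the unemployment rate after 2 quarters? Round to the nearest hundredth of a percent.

With a fixed labor force, u_{t+1} = u_t + s·(1−u_t) − f·u_t = u_t·(1−s−f) + s.
Here 1−s−f = 0.570 and s = 0.032.
u_1 = 0.126900 × 0.570 + 0.032 = 0.104333.
u_2 = 0.104333 × 0.570 + 0.032 = 0.091470.

Unemployment rate after two quarters ≈ 9.15%.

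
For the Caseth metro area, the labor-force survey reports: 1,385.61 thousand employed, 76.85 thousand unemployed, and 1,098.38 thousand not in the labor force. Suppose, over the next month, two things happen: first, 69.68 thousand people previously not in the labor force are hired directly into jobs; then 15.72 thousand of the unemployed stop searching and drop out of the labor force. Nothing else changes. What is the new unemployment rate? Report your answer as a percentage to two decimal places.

New unemployment rate ≈ 4.03%.

Initially, labor force = 1,385.61 + 76.85 = 1,462.46 thousand, so u = 76.85/1,462.46 = 5.25%.
After the first change, employed and labor force both rise by 69.68; unemployed unchanged → E = 1,455.29, U = 76.85, labor force = 1,532.14 thousand.
After the second change, unemployed and labor force both fall by 15.72 → E = 1,455.29, U = 61.13, labor force = 1,516.42 thousand.
New unemployment rate = 61.13 / 1,516.42 = 4.03%.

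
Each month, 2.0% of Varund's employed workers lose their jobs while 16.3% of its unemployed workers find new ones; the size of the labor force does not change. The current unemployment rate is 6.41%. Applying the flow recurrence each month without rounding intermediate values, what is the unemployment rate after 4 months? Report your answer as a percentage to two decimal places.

With a fixed labor force, u_{t+1} = u_t + s·(1−u_t) − f·u_t = u_t·(1−s−f) + s.
Here 1−s−f = 0.817 and s = 0.020.
u_1 = 0.064100 × 0.817 + 0.020 = 0.072370.
u_2 = 0.072370 × 0.817 + 0.020 = 0.079126.
u_3 = 0.079126 × 0.817 + 0.020 = 0.084646.
u_4 = 0.084646 × 0.817 + 0.020 = 0.089156.

Unemployment rate after four months ≈ 8.92%.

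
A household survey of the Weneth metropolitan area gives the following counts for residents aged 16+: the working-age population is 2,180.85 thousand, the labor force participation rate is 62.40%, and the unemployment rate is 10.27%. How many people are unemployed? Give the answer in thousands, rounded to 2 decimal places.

Labor force = 0.6240 × 2,180.85 = 1,360.85 thousand.
Unemployed = 0.1027 × 1,360.85 ≈ 139.76 thousand.

About 139.76 thousand are unemployed.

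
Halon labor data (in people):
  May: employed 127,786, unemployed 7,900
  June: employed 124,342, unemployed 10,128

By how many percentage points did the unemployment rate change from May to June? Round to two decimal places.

The unemployment rate changed by +1.71 percentage points.

May: labor force = 127,786 + 7,900 = 135,686; u = 7,900/135,686 = 5.82%.
June: labor force = 124,342 + 10,128 = 134,470; u = 10,128/134,470 = 7.53%.
Change = 7.53% − 5.82% = +1.71 pp.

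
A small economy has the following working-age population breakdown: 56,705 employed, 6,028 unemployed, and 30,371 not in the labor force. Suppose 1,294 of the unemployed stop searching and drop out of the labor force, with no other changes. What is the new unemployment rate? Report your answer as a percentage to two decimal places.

New unemployment rate ≈ 7.71%.

Initially, labor force = 56,705 + 6,028 = 62,733, so u = 6,028/62,733 = 9.61%.
After the change, unemployed and labor force both fall by 1,294 → E = 56,705, U = 4,734, labor force = 61,439.
New unemployment rate = 4,734 / 61,439 = 7.71%.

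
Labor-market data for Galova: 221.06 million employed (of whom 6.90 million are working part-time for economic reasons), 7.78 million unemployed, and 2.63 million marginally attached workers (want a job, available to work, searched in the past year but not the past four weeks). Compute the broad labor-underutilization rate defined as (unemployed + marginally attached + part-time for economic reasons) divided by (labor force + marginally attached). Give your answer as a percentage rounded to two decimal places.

Labor force = 221.06 + 7.78 = 228.84 million.
Numerator = 7.78 + 2.63 + 6.90 = 17.31 million.
Denominator = 228.84 + 2.63 = 231.47 million.
Broad rate = 17.31 / 231.47 = 7.48%.

Broad underutilization rate ≈ 7.48%.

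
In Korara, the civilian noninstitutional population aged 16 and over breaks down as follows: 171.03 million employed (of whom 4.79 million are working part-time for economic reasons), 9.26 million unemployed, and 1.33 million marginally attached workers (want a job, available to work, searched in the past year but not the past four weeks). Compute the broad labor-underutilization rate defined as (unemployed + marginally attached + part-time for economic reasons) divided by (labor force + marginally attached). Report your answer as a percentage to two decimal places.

Labor force = 171.03 + 9.26 = 180.29 million.
Numerator = 9.26 + 1.33 + 4.79 = 15.38 million.
Denominator = 180.29 + 1.33 = 181.62 million.
Broad rate = 15.38 / 181.62 = 8.47%.

Broad underutilization rate ≈ 8.47%.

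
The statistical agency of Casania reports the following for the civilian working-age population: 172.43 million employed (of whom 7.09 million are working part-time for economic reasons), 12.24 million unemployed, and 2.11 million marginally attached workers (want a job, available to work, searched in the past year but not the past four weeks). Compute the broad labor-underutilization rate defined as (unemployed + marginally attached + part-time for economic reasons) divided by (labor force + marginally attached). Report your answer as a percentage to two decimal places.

Labor force = 172.43 + 12.24 = 184.67 million.
Numerator = 12.24 + 2.11 + 7.09 = 21.44 million.
Denominator = 184.67 + 2.11 = 186.78 million.
Broad rate = 21.44 / 186.78 = 11.48%.

Broad underutilization rate ≈ 11.48%.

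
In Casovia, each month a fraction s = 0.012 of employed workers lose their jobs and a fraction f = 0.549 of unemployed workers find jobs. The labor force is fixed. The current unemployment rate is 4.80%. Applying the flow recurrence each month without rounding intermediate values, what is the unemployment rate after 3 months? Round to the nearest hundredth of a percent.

Unemployment rate after three months ≈ 2.36%.

With a fixed labor force, u_{t+1} = u_t + s·(1−u_t) − f·u_t = u_t·(1−s−f) + s.
Here 1−s−f = 0.439 and s = 0.012.
u_1 = 0.048000 × 0.439 + 0.012 = 0.033072.
u_2 = 0.033072 × 0.439 + 0.012 = 0.026519.
u_3 = 0.026519 × 0.439 + 0.012 = 0.023642.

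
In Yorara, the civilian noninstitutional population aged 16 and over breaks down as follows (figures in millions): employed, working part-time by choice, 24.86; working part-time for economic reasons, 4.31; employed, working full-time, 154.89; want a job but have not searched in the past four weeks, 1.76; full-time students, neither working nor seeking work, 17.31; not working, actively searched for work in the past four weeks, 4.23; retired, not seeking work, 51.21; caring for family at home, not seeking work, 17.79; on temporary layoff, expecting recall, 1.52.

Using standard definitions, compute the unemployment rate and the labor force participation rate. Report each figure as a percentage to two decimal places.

Employed = 24.86 + 4.31 + 154.89 = 184.06 million (anyone who worked, including part-time for economic reasons, counts as employed).
Unemployed = 4.23 + 1.52 = 5.75 million (jobless and actively searching, or on temporary layoff).
Labor force = 184.06 + 5.75 = 189.81 million.
Not in labor force = 1.76 + 17.31 + 51.21 + 17.79 = 88.07 million (those not working and not actively searching are outside the labor force — including those who want a job but have given up searching).
Civilian working-age population = 189.81 + 88.07 = 277.88 million.
Unemployment rate = 5.75 / 189.81 = 3.03%.
Labor force participation rate = 189.81 / 277.88 = 68.31%.

Unemployment rate ≈ 3.03%; labor force participation rate ≈ 68.31%.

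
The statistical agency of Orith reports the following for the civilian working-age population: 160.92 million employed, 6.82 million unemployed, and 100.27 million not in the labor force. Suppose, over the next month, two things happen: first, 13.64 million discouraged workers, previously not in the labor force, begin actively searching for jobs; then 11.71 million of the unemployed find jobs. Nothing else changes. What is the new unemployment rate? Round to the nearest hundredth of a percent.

New unemployment rate ≈ 4.82%.

Initially, labor force = 160.92 + 6.82 = 167.74 million, so u = 6.82/167.74 = 4.07%.
After the first change, unemployed and labor force both rise by 13.64 → E = 160.92, U = 20.46, labor force = 181.38 million.
After the second change, unemployed falls and employed rises by 11.71; labor force unchanged → E = 172.63, U = 8.75, labor force = 181.38 million.
New unemployment rate = 8.75 / 181.38 = 4.82%.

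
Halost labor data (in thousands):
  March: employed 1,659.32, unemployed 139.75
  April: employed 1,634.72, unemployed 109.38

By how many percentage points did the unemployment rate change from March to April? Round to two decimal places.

The unemployment rate changed by −1.50 percentage points.

March: labor force = 1,659.32 + 139.75 = 1,799.07; u = 139.75/1,799.07 = 7.77%.
April: labor force = 1,634.72 + 109.38 = 1,744.10; u = 109.38/1,744.10 = 6.27%.
Change = 6.27% − 7.77% = −1.50 pp.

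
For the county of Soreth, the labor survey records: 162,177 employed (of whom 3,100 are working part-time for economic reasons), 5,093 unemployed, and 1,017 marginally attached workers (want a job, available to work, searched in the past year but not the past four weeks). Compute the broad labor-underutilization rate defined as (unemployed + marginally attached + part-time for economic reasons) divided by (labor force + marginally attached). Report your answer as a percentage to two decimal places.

Broad underutilization rate ≈ 5.47%.

Labor force = 162,177 + 5,093 = 167,270.
Numerator = 5,093 + 1,017 + 3,100 = 9,210.
Denominator = 167,270 + 1,017 = 168,287.
Broad rate = 9,210 / 168,287 = 5.47%.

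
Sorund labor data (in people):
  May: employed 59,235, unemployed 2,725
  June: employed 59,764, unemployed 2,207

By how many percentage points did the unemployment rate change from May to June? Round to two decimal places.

May: labor force = 59,235 + 2,725 = 61,960; u = 2,725/61,960 = 4.40%.
June: labor force = 59,764 + 2,207 = 61,971; u = 2,207/61,971 = 3.56%.
Change = 3.56% − 4.40% = −0.84 pp.

The unemployment rate changed by −0.84 percentage points.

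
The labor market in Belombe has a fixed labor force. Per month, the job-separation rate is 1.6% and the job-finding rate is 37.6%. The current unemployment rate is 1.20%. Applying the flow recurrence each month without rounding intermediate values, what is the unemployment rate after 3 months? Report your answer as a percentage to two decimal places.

Unemployment rate after three months ≈ 3.43%.

With a fixed labor force, u_{t+1} = u_t + s·(1−u_t) − f·u_t = u_t·(1−s−f) + s.
Here 1−s−f = 0.608 and s = 0.016.
u_1 = 0.012000 × 0.608 + 0.016 = 0.023296.
u_2 = 0.023296 × 0.608 + 0.016 = 0.030164.
u_3 = 0.030164 × 0.608 + 0.016 = 0.034340.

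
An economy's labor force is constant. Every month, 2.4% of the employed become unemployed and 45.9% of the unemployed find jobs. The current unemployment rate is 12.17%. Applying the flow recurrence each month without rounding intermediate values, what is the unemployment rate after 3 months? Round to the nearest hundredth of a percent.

With a fixed labor force, u_{t+1} = u_t + s·(1−u_t) − f·u_t = u_t·(1−s−f) + s.
Here 1−s−f = 0.517 and s = 0.024.
u_1 = 0.121700 × 0.517 + 0.024 = 0.086919.
u_2 = 0.086919 × 0.517 + 0.024 = 0.068937.
u_3 = 0.068937 × 0.517 + 0.024 = 0.059640.

Unemployment rate after three months ≈ 5.96%.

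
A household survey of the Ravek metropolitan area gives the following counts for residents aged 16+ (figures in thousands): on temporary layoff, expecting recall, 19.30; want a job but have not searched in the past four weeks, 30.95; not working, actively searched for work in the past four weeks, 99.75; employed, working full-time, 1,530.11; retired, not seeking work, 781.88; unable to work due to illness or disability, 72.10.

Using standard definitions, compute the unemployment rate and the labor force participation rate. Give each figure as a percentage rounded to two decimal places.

Employed = 1,530.11 thousand.
Unemployed = 19.30 + 99.75 = 119.05 thousand (jobless and actively searching, or on temporary layoff).
Labor force = 1,530.11 + 119.05 = 1,649.16 thousand.
Not in labor force = 30.95 + 781.88 + 72.10 = 884.93 thousand (those not working and not actively searching are outside the labor force — including those who want a job but have given up searching).
Civilian working-age population = 1,649.16 + 884.93 = 2,534.09 thousand.
Unemployment rate = 119.05 / 1,649.16 = 7.22%.
Labor force participation rate = 1,649.16 / 2,534.09 = 65.08%.

Unemployment rate ≈ 7.22%; labor force participation rate ≈ 65.08%.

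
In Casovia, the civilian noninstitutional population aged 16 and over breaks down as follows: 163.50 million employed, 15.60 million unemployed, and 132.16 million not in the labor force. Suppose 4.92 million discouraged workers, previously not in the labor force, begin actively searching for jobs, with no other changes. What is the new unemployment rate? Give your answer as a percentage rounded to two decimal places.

New unemployment rate ≈ 11.15%.

Initially, labor force = 163.50 + 15.60 = 179.10 million, so u = 15.60/179.10 = 8.71%.
After the change, unemployed and labor force both rise by 4.92 → E = 163.50, U = 20.52, labor force = 184.02 million.
New unemployment rate = 20.52 / 184.02 = 11.15%.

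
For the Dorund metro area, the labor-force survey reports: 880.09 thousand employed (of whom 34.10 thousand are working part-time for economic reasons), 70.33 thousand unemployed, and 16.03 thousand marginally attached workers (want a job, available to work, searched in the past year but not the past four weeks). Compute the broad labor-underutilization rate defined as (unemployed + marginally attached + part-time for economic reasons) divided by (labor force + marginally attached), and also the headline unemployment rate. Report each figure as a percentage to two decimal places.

Labor force = 880.09 + 70.33 = 950.42 thousand.
Numerator = 70.33 + 16.03 + 34.10 = 120.46 thousand.
Denominator = 950.42 + 16.03 = 966.45 thousand.
Broad rate = 120.46 / 966.45 = 12.46%.
Headline unemployment rate = 70.33 / 950.42 = 7.40%.

Broad underutilization rate ≈ 12.46%; headline unemployment rate ≈ 7.40%.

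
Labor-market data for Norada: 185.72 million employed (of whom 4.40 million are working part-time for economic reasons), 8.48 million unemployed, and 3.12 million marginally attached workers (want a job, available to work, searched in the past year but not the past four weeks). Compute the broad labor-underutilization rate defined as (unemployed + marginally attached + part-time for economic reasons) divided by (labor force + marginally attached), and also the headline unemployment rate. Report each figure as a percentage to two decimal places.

Labor force = 185.72 + 8.48 = 194.20 million.
Numerator = 8.48 + 3.12 + 4.40 = 16.00 million.
Denominator = 194.20 + 3.12 = 197.32 million.
Broad rate = 16.00 / 197.32 = 8.11%.
Headline unemployment rate = 8.48 / 194.20 = 4.37%.

Broad underutilization rate ≈ 8.11%; headline unemployment rate ≈ 4.37%.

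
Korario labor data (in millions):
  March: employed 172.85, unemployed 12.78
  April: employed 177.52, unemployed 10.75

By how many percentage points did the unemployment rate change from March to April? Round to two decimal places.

The unemployment rate changed by −1.17 percentage points.

March: labor force = 172.85 + 12.78 = 185.63; u = 12.78/185.63 = 6.88%.
April: labor force = 177.52 + 10.75 = 188.27; u = 10.75/188.27 = 5.71%.
Change = 5.71% − 6.88% = −1.17 pp.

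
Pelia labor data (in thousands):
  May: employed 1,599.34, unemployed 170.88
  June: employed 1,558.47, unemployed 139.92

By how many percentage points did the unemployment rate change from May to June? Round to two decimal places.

May: labor force = 1,599.34 + 170.88 = 1,770.22; u = 170.88/1,770.22 = 9.65%.
June: labor force = 1,558.47 + 139.92 = 1,698.39; u = 139.92/1,698.39 = 8.24%.
Change = 8.24% − 9.65% = −1.41 pp.

The unemployment rate changed by −1.41 percentage points.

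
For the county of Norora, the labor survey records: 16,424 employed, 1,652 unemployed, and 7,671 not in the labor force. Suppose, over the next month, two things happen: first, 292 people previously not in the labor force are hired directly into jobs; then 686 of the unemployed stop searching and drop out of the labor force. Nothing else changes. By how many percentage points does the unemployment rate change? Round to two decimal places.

The unemployment rate changes by −3.68 percentage points.

Initially, labor force = 16,424 + 1,652 = 18,076, so u = 1,652/18,076 = 9.14%.
After the first change, employed and labor force both rise by 292; unemployed unchanged → E = 16,716, U = 1,652, labor force = 18,368.
After the second change, unemployed and labor force both fall by 686 → E = 16,716, U = 966, labor force = 17,682.
New unemployment rate = 966 / 17,682 = 5.46%.
Change = 5.46% − 9.14% = −3.68 percentage points.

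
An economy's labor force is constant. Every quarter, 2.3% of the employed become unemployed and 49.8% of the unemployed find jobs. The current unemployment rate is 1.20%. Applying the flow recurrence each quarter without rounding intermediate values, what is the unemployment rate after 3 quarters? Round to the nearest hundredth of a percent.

With a fixed labor force, u_{t+1} = u_t + s·(1−u_t) − f·u_t = u_t·(1−s−f) + s.
Here 1−s−f = 0.479 and s = 0.023.
u_1 = 0.012000 × 0.479 + 0.023 = 0.028748.
u_2 = 0.028748 × 0.479 + 0.023 = 0.036770.
u_3 = 0.036770 × 0.479 + 0.023 = 0.040613.

Unemployment rate after three quarters ≈ 4.06%.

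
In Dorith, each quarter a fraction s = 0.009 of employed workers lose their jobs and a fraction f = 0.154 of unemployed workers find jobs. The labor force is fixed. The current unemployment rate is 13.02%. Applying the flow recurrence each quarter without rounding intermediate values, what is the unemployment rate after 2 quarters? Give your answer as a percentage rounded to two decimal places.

With a fixed labor force, u_{t+1} = u_t + s·(1−u_t) − f·u_t = u_t·(1−s−f) + s.
Here 1−s−f = 0.837 and s = 0.009.
u_1 = 0.130200 × 0.837 + 0.009 = 0.117977.
u_2 = 0.117977 × 0.837 + 0.009 = 0.107747.

Unemployment rate after two quarters ≈ 10.77%.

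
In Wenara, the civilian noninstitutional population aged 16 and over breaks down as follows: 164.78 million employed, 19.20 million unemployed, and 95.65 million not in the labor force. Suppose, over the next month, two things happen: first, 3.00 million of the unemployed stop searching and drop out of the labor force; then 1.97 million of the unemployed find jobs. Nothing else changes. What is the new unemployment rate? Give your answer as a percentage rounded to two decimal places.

New unemployment rate ≈ 7.86%.

Initially, labor force = 164.78 + 19.20 = 183.98 million, so u = 19.20/183.98 = 10.44%.
After the first change, unemployed and labor force both fall by 3.00 → E = 164.78, U = 16.20, labor force = 180.98 million.
After the second change, unemployed falls and employed rises by 1.97; labor force unchanged → E = 166.75, U = 14.23, labor force = 180.98 million.
New unemployment rate = 14.23 / 180.98 = 7.86%.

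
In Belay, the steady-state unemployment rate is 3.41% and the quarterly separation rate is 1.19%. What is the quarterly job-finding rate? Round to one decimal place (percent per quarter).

From u* = s/(s+f): f = s·(1−u)/u.
f = 1.19 × (1 − 0.0341) / 0.0341 = 1.1494 / 0.0341 ≈ 33.7% per quarter.

Job-finding rate ≈ 33.7% per quarter.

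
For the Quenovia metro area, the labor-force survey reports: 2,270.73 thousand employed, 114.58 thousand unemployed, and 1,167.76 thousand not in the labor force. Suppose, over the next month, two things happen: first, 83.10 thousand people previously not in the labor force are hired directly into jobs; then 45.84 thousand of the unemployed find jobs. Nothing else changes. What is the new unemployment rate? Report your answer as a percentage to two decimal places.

New unemployment rate ≈ 2.78%.

Initially, labor force = 2,270.73 + 114.58 = 2,385.31 thousand, so u = 114.58/2,385.31 = 4.80%.
After the first change, employed and labor force both rise by 83.10; unemployed unchanged → E = 2,353.83, U = 114.58, labor force = 2,468.41 thousand.
After the second change, unemployed falls and employed rises by 45.84; labor force unchanged → E = 2,399.67, U = 68.74, labor force = 2,468.41 thousand.
New unemployment rate = 68.74 / 2,468.41 = 2.78%.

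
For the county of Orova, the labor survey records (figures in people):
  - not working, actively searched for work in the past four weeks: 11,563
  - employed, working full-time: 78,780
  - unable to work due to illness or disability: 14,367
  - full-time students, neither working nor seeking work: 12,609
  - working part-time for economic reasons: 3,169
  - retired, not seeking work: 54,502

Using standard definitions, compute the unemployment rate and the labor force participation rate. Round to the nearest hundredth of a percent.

Employed = 78,780 + 3,169 = 81,949 (anyone who worked, including part-time for economic reasons, counts as employed).
Unemployed = 11,563.
Labor force = 81,949 + 11,563 = 93,512.
Not in labor force = 14,367 + 12,609 + 54,502 = 81,478 (those not working and not actively searching are outside the labor force).
Civilian working-age population = 93,512 + 81,478 = 174,990.
Unemployment rate = 11,563 / 93,512 = 12.37%.
Labor force participation rate = 93,512 / 174,990 = 53.44%.

Unemployment rate ≈ 12.37%; labor force participation rate ≈ 53.44%.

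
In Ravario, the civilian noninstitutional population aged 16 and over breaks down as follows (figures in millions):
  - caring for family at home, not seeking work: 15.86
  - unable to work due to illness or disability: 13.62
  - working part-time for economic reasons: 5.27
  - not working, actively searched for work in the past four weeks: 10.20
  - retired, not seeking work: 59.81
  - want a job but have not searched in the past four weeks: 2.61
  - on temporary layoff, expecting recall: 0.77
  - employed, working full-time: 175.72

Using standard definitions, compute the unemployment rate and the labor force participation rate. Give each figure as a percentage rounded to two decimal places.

Unemployment rate ≈ 5.71%; labor force participation rate ≈ 67.62%.

Employed = 5.27 + 175.72 = 180.99 million (anyone who worked, including part-time for economic reasons, counts as employed).
Unemployed = 10.20 + 0.77 = 10.97 million (jobless and actively searching, or on temporary layoff).
Labor force = 180.99 + 10.97 = 191.96 million.
Not in labor force = 15.86 + 13.62 + 59.81 + 2.61 = 91.90 million (those not working and not actively searching are outside the labor force — including those who want a job but have given up searching).
Civilian working-age population = 191.96 + 91.90 = 283.86 million.
Unemployment rate = 10.97 / 191.96 = 5.71%.
Labor force participation rate = 191.96 / 283.86 = 67.62%.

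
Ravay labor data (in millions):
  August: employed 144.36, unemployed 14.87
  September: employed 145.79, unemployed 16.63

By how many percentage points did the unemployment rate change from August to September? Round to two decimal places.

The unemployment rate changed by +0.90 percentage points.

August: labor force = 144.36 + 14.87 = 159.23; u = 14.87/159.23 = 9.34%.
September: labor force = 145.79 + 16.63 = 162.42; u = 16.63/162.42 = 10.24%.
Change = 10.24% − 9.34% = +0.90 pp.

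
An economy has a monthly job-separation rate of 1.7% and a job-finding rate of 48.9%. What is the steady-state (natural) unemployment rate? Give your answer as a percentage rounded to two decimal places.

Steady-state unemployment rate ≈ 3.36%.

At steady state the flows balance: s·E = f·U, so U/(E+U) = s/(s+f).
u* = 1.7 / (1.7 + 48.9) = 1.7 / 50.60 = 3.36%.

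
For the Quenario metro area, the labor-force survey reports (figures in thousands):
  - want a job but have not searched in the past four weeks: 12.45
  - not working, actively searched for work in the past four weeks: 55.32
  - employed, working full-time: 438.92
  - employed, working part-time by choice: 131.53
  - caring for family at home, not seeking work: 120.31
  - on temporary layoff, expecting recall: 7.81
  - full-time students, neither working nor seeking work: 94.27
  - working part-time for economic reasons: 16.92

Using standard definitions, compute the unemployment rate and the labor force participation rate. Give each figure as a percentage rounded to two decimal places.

Employed = 438.92 + 131.53 + 16.92 = 587.37 thousand (anyone who worked, including part-time for economic reasons, counts as employed).
Unemployed = 55.32 + 7.81 = 63.13 thousand (jobless and actively searching, or on temporary layoff).
Labor force = 587.37 + 63.13 = 650.50 thousand.
Not in labor force = 12.45 + 120.31 + 94.27 = 227.03 thousand (those not working and not actively searching are outside the labor force — including those who want a job but have given up searching).
Civilian working-age population = 650.50 + 227.03 = 877.53 thousand.
Unemployment rate = 63.13 / 650.50 = 9.70%.
Labor force participation rate = 650.50 / 877.53 = 74.13%.

Unemployment rate ≈ 9.70%; labor force participation rate ≈ 74.13%.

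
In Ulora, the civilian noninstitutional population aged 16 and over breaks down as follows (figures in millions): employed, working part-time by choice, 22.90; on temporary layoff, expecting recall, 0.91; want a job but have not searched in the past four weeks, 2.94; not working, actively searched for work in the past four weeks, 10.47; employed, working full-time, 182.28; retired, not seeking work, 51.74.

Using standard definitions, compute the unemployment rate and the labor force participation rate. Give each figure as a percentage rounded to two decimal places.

Unemployment rate ≈ 5.25%; labor force participation rate ≈ 79.84%.

Employed = 22.90 + 182.28 = 205.18 million.
Unemployed = 0.91 + 10.47 = 11.38 million (jobless and actively searching, or on temporary layoff).
Labor force = 205.18 + 11.38 = 216.56 million.
Not in labor force = 2.94 + 51.74 = 54.68 million (those not working and not actively searching are outside the labor force — including those who want a job but have given up searching).
Civilian working-age population = 216.56 + 54.68 = 271.24 million.
Unemployment rate = 11.38 / 216.56 = 5.25%.
Labor force participation rate = 216.56 / 271.24 = 79.84%.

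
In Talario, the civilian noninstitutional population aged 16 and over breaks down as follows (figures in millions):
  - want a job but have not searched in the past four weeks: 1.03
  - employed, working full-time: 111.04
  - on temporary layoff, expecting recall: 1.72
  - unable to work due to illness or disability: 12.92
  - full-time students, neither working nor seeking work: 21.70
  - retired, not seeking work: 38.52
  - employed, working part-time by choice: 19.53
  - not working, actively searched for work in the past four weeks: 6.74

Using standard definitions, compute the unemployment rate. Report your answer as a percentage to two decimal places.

Unemployment rate ≈ 6.09%.

Employed = 111.04 + 19.53 = 130.57 million.
Unemployed = 1.72 + 6.74 = 8.46 million (jobless and actively searching, or on temporary layoff).
Labor force = 130.57 + 8.46 = 139.03 million.
Unemployment rate = 8.46 / 139.03 = 6.09%.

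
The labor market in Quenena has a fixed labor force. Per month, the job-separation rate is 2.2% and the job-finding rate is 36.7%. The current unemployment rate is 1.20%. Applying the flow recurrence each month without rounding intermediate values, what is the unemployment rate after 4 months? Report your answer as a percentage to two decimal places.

Unemployment rate after four months ≈ 5.03%.

With a fixed labor force, u_{t+1} = u_t + s·(1−u_t) − f·u_t = u_t·(1−s−f) + s.
Here 1−s−f = 0.611 and s = 0.022.
u_1 = 0.012000 × 0.611 + 0.022 = 0.029332.
u_2 = 0.029332 × 0.611 + 0.022 = 0.039922.
u_3 = 0.039922 × 0.611 + 0.022 = 0.046392.
u_4 = 0.046392 × 0.611 + 0.022 = 0.050346.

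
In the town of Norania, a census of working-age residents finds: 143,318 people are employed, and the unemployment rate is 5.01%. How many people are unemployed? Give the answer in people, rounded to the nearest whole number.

Let U be the number unemployed. The labor force is E + U, and U/(E+U) = 0.0501.
So U = 0.0501 × 143,318 / (1 − 0.0501) = 7180.23 / 0.9499 ≈ 7,559.

About 7,559 are unemployed.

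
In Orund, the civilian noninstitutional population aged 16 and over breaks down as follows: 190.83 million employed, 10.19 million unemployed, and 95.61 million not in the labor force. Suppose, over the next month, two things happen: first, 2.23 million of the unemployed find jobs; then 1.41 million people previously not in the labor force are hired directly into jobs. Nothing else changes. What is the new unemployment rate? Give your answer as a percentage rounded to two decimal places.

Initially, labor force = 190.83 + 10.19 = 201.02 million, so u = 10.19/201.02 = 5.07%.
After the first change, unemployed falls and employed rises by 2.23; labor force unchanged → E = 193.06, U = 7.96, labor force = 201.02 million.
After the second change, employed and labor force both rise by 1.41; unemployed unchanged → E = 194.47, U = 7.96, labor force = 202.43 million.
New unemployment rate = 7.96 / 202.43 = 3.93%.

New unemployment rate ≈ 3.93%.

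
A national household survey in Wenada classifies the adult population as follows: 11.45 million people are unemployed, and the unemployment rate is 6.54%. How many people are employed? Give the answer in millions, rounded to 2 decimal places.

Labor force = U / u = 11.45 / 0.0654 ≈ 175.08 million.
Employed = labor force − unemployed = 175.08 − 11.45 = 163.63 million.

About 163.63 million are employed.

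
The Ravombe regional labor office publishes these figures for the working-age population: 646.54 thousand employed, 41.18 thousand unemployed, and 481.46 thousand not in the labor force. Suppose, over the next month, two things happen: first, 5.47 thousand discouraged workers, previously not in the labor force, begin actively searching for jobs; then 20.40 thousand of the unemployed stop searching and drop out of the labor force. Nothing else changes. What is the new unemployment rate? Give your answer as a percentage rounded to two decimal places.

New unemployment rate ≈ 3.90%.

Initially, labor force = 646.54 + 41.18 = 687.72 thousand, so u = 41.18/687.72 = 5.99%.
After the first change, unemployed and labor force both rise by 5.47 → E = 646.54, U = 46.65, labor force = 693.19 thousand.
After the second change, unemployed and labor force both fall by 20.40 → E = 646.54, U = 26.25, labor force = 672.79 thousand.
New unemployment rate = 26.25 / 672.79 = 3.90%.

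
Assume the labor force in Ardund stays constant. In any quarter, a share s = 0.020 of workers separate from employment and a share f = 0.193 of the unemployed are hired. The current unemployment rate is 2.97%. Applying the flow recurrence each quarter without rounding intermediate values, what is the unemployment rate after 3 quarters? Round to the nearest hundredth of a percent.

With a fixed labor force, u_{t+1} = u_t + s·(1−u_t) − f·u_t = u_t·(1−s−f) + s.
Here 1−s−f = 0.787 and s = 0.020.
u_1 = 0.029700 × 0.787 + 0.020 = 0.043374.
u_2 = 0.043374 × 0.787 + 0.020 = 0.054135.
u_3 = 0.054135 × 0.787 + 0.020 = 0.062604.

Unemployment rate after three quarters ≈ 6.26%.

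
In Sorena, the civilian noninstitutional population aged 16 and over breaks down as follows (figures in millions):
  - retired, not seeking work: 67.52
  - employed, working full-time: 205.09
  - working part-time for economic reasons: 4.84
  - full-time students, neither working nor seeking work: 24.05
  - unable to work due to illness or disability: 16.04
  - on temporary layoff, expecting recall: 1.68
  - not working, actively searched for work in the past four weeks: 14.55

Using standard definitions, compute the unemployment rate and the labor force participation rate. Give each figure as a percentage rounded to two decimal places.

Unemployment rate ≈ 7.18%; labor force participation rate ≈ 67.76%.

Employed = 205.09 + 4.84 = 209.93 million (anyone who worked, including part-time for economic reasons, counts as employed).
Unemployed = 1.68 + 14.55 = 16.23 million (jobless and actively searching, or on temporary layoff).
Labor force = 209.93 + 16.23 = 226.16 million.
Not in labor force = 67.52 + 24.05 + 16.04 = 107.61 million (those not working and not actively searching are outside the labor force).
Civilian working-age population = 226.16 + 107.61 = 333.77 million.
Unemployment rate = 16.23 / 226.16 = 7.18%.
Labor force participation rate = 226.16 / 333.77 = 67.76%.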